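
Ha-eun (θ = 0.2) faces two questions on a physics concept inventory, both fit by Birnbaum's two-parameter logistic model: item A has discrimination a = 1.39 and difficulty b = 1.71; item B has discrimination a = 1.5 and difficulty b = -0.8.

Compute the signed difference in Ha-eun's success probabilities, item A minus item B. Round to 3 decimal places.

-0.708

P(θ) = 1 / (1 + exp(−a(θ − b)))
P_A = 0.1092
P_B = 0.8176
P_A − P_B = -0.7084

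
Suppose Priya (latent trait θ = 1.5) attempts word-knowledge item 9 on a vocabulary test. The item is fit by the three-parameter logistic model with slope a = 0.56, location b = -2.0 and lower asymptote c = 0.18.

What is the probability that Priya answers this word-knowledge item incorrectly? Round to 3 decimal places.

P(θ) = c + (1 − c) · 1 / (1 + exp(−a(θ − b)))
Exponent: 0.56 × (1.5 − (-2.0)) = 1.9600
1/(1 + e^{-1.9600}) = 0.8765
P = 0.18 + 0.82 × 0.8765 = 0.8988
P(incorrect) = 1 − 0.8988 = 0.1012

0.101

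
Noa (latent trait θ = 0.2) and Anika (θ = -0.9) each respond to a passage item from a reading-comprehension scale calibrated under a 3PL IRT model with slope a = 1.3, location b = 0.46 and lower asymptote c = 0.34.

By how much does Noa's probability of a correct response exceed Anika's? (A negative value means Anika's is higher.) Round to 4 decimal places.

P(θ) = c + (1 − c) · 1 / (1 + exp(−a(θ − b)))
P(Noa) = 0.6148  [exponent -0.3380]
P(Anika) = 0.4362  [exponent -1.7680]
Difference = 0.6148 − 0.4362 = 0.1785

0.1785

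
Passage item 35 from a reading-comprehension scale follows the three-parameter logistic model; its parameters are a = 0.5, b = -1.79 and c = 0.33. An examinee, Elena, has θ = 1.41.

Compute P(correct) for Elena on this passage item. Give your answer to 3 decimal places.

0.887

P(θ) = c + (1 − c) · 1 / (1 + exp(−a(θ − b)))
Exponent: 0.5 × (1.41 − (-1.79)) = 1.6000
1/(1 + e^{-1.6000}) = 0.8320
P = 0.33 + 0.67 × 0.8320 = 0.8875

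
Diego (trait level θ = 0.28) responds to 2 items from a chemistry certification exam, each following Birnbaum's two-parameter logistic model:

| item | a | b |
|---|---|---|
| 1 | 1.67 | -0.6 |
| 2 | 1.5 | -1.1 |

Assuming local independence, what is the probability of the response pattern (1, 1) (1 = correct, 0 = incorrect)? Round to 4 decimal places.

P(θ) = 1 / (1 + exp(−a(θ − b)))
P_1 = 1/(1+e^{-1.4696}) = 0.8130
P_2 = 1/(1+e^{-2.0700}) = 0.8880
L = P_1 × P_2 = 0.8130 × 0.8880 = 0.72190

0.7219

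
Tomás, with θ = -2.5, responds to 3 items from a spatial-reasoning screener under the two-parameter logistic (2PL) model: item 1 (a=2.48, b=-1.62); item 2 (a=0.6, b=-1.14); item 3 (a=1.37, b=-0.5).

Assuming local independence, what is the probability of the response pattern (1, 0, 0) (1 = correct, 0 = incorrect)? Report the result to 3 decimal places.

P(θ) = 1 / (1 + exp(−a(θ − b)))
P_1 = 1/(1+e^{2.1824}) = 0.1013
P_2 = 1/(1+e^{0.8160}) = 0.3066
P_3 = 1/(1+e^{2.7400}) = 0.0607
L = P_1 × (1−P_2) × (1−P_3) = 0.1013 × 0.6934 × 0.9393 = 0.06601

0.066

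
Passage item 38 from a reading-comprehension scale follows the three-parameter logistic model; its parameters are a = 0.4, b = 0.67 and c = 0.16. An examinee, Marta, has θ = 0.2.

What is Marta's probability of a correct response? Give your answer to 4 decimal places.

P(θ) = c + (1 − c) · 1 / (1 + exp(−a(θ − b)))
Exponent: 0.4 × (0.2 − 0.67) = -0.1880
1/(1 + e^{0.1880}) = 0.4531
P = 0.16 + 0.84 × 0.4531 = 0.5406

0.5406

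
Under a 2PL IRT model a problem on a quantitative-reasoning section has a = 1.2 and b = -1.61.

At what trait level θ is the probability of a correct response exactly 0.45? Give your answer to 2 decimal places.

-1.78

P(θ) = 1 / (1 + exp(−a(θ − b)))
logit = ln(0.4500/0.5500) = -0.2007
θ = b + logit/(a) = -1.61 + (-0.2007)/1.2000 = -1.7772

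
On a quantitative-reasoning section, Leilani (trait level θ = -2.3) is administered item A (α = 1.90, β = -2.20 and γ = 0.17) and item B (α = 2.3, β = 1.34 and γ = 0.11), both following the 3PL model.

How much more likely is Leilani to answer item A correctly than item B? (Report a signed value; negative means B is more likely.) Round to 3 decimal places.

0.435

P(θ) = γ + (1 − γ) · 1 / (1 + exp(−α(θ − β)))
P_A = 0.5457
P_B = 0.1102
P_A − P_B = 0.4355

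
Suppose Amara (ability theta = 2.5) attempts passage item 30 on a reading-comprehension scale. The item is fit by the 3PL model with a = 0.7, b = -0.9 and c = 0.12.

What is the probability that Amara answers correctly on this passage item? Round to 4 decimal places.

0.9255

P(theta) = c + (1 − c) · 1 / (1 + exp(−a(theta − b)))
Exponent: 0.7 × (2.5 − (-0.9)) = 2.3800
1/(1 + e^{-2.3800}) = 0.9153
P = 0.12 + 0.88 × 0.9153 = 0.9255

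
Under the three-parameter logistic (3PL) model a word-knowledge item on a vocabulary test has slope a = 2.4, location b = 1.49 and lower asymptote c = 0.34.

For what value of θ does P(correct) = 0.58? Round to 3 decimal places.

P(θ) = c + (1 − c) · 1 / (1 + exp(−a(θ − b)))
Remove guessing floor: (0.58 − 0.34)/(1 − 0.34) = 0.3636
logit = ln(0.3636/0.6364) = -0.5596
θ = b + logit/(a) = 1.49 + (-0.5596)/2.4000 = 1.2568

1.257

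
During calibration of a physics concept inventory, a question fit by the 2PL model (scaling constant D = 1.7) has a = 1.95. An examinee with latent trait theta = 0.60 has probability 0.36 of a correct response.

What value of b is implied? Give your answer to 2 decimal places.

0.77

P(theta) = 1 / (1 + exp(−D·a(theta − b)))
logit(0.36) = ln(0.36/0.64) = -0.5754
b = theta − logit/(1.7·a) = 0.60 − (-0.5754)/3.3150 = 0.7736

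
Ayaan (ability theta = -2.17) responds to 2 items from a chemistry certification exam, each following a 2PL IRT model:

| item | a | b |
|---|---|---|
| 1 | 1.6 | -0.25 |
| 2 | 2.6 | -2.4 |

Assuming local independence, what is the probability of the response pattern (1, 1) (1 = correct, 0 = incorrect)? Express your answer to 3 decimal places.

0.029

P(theta) = 1 / (1 + exp(−a(theta − b)))
P_1 = 1/(1+e^{3.0720}) = 0.0443
P_2 = 1/(1+e^{-0.5980}) = 0.6452
L = P_1 × P_2 = 0.0443 × 0.6452 = 0.02857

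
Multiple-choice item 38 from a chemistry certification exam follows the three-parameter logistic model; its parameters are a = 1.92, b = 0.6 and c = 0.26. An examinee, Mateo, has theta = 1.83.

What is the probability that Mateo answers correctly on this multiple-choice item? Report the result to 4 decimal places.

0.9363

P(theta) = c + (1 − c) · 1 / (1 + exp(−a(theta − b)))
Exponent: 1.92 × (1.83 − 0.6) = 2.3616
1/(1 + e^{-2.3616}) = 0.9139
P = 0.26 + 0.74 × 0.9139 = 0.9363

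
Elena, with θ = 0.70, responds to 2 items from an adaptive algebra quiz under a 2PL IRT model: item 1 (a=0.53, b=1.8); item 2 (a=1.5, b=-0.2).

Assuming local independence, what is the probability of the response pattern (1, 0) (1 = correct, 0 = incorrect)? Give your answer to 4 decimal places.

0.0738

P(θ) = 1 / (1 + exp(−a(θ − b)))
P_1 = 1/(1+e^{0.5830}) = 0.3582
P_2 = 1/(1+e^{-1.3500}) = 0.7941
L = P_1 × (1−P_2) = 0.3582 × 0.2059 = 0.07375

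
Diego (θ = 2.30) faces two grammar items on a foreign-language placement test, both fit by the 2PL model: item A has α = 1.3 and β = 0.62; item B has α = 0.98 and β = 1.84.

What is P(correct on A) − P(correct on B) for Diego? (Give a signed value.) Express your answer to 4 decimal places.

0.2880

P(θ) = 1 / (1 + exp(−α(θ − β)))
P_A = 0.8988
P_B = 0.6108
P_A − P_B = 0.2880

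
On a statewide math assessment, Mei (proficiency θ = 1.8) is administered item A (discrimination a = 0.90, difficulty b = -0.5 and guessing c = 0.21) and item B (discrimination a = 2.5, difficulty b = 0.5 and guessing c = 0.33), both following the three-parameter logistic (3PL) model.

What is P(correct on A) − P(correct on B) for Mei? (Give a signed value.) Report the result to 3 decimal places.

P(θ) = c + (1 − c) · 1 / (1 + exp(−a(θ − b)))
P_A = 0.9115
P_B = 0.9750
P_A − P_B = -0.0635

-0.064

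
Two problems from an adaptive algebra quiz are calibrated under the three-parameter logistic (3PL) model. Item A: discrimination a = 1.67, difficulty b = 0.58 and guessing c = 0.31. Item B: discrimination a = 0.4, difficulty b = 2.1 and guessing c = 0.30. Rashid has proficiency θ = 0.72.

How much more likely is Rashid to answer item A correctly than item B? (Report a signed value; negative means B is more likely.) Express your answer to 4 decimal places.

P(θ) = c + (1 − c) · 1 / (1 + exp(−a(θ − b)))
P_A = 0.6951
P_B = 0.5558
P_A − P_B = 0.1394

0.1394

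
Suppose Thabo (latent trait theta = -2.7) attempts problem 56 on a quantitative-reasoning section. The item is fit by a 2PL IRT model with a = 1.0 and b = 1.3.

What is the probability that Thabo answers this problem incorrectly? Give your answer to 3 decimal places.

P(theta) = 1 / (1 + exp(−a(theta − b)))
Exponent: 1.0 × (-2.7 − 1.3) = -4.0000
1/(1 + e^{4.0000}) = 0.0180
P(incorrect) = 1 − 0.0180 = 0.9820

0.982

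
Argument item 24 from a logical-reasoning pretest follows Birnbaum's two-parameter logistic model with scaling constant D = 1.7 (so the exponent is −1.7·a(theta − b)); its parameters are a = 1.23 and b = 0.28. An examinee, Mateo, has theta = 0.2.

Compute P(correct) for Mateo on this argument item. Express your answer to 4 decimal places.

P(theta) = 1 / (1 + exp(−D·a(theta − b)))
Exponent: 1.7 × 1.23 × (0.2 − 0.28) = -0.1673
1/(1 + e^{0.1673}) = 0.4583
P = 0.4583

0.4583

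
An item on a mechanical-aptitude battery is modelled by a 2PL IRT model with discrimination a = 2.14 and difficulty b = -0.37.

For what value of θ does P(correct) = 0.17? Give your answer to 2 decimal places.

-1.11

P(θ) = 1 / (1 + exp(−a(θ − b)))
logit = ln(0.1700/0.8300) = -1.5856
θ = b + logit/(a) = -0.37 + (-1.5856)/2.1400 = -1.1109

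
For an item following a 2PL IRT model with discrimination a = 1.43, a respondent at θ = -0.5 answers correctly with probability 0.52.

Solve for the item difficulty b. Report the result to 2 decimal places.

P(θ) = 1 / (1 + exp(−a(θ − b)))
logit(0.52) = ln(0.52/0.48) = 0.0800
b = θ − logit/(a) = -0.5 − 0.0800/1.4300 = -0.5560

-0.56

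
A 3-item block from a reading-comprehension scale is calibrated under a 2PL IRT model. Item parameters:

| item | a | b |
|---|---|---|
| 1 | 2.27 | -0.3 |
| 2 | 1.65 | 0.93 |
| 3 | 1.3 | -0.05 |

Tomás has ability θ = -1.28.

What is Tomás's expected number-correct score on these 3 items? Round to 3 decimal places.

0.291

P(θ) = 1 / (1 + exp(−a(θ − b)))
P_1 = 1/(1+e^{2.2246}) = 0.0976
P_2 = 1/(1+e^{3.6465}) = 0.0254
P_3 = 1/(1+e^{1.5990}) = 0.1681
E[score] = 0.0976 + 0.0254 + 0.1681 = 0.2911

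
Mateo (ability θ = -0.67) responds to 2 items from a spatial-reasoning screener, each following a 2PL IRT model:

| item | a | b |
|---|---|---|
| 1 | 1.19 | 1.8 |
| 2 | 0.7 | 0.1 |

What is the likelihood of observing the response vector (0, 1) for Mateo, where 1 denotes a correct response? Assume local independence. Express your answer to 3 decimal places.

0.350

P(θ) = 1 / (1 + exp(−a(θ − b)))
P_1 = 1/(1+e^{2.9393}) = 0.0502
P_2 = 1/(1+e^{0.5390}) = 0.3684
L = (1−P_1) × P_2 = 0.9498 × 0.3684 = 0.34991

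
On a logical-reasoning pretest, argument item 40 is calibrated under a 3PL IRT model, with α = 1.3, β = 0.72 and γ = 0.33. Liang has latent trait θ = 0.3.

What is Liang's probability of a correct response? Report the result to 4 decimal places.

0.5758

P(θ) = γ + (1 − γ) · 1 / (1 + exp(−α(θ − β)))
Exponent: 1.3 × (0.3 − 0.72) = -0.5460
1/(1 + e^{0.5460}) = 0.3668
P = 0.33 + 0.67 × 0.3668 = 0.5758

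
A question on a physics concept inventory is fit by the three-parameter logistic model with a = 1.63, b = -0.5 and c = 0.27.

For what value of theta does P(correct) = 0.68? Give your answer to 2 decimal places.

-0.35

P(theta) = c + (1 − c) · 1 / (1 + exp(−a(theta − b)))
Remove guessing floor: (0.68 − 0.27)/(1 − 0.27) = 0.5616
logit = ln(0.5616/0.4384) = 0.2478
theta = b + logit/(a) = -0.5 + 0.2478/1.6300 = -0.3480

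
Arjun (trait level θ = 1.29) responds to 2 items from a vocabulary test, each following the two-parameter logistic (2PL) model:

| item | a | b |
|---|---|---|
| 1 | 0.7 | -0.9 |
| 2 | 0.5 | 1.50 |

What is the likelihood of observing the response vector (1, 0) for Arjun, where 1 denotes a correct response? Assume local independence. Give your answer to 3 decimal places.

P(θ) = 1 / (1 + exp(−a(θ − b)))
P_1 = 1/(1+e^{-1.5330}) = 0.8224
P_2 = 1/(1+e^{0.1050}) = 0.4738
L = P_1 × (1−P_2) = 0.8224 × 0.5262 = 0.43279

0.433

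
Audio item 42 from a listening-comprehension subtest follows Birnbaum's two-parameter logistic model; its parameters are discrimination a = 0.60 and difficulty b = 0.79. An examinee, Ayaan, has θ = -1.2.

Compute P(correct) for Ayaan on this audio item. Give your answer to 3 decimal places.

0.233

P(θ) = 1 / (1 + exp(−a(θ − b)))
Exponent: 0.60 × (-1.2 − 0.79) = -1.1940
1/(1 + e^{1.1940}) = 0.2325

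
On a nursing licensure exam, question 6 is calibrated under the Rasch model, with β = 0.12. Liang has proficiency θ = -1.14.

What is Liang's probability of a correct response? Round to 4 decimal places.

0.2210

P(θ) = 1 / (1 + exp(−(θ − β)))
Exponent: (-1.14 − 0.12) = -1.2600
1/(1 + e^{1.2600}) = 0.2210
P = 0.2210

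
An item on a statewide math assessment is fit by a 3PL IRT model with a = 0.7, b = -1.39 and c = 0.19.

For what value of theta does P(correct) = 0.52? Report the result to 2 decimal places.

-1.93

P(theta) = c + (1 − c) · 1 / (1 + exp(−a(theta − b)))
Remove guessing floor: (0.52 − 0.19)/(1 − 0.19) = 0.4074
logit = ln(0.4074/0.5926) = -0.3747
theta = b + logit/(a) = -1.39 + (-0.3747)/0.7000 = -1.9253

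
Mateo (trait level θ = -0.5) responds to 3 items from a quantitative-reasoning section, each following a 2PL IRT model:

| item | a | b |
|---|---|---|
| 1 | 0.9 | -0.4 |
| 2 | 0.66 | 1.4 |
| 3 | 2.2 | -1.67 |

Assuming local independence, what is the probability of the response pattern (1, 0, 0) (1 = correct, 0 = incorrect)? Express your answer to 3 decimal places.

P(θ) = 1 / (1 + exp(−a(θ − b)))
P_1 = 1/(1+e^{0.0900}) = 0.4775
P_2 = 1/(1+e^{1.2540}) = 0.2220
P_3 = 1/(1+e^{-2.5740}) = 0.9292
L = P_1 × (1−P_2) × (1−P_3) = 0.4775 × 0.7780 × 0.0708 = 0.02631

0.026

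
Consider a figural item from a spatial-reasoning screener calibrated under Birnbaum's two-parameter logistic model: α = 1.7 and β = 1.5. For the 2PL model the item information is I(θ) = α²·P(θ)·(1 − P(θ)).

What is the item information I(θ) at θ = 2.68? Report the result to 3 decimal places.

P = 1/(1+e^{-2.0060}) = 0.8814
P(1−P) = 0.8814 × 0.1186 = 0.1045
I = α² × P(1−P) = 1.7² × 0.1045 = 0.30205

0.302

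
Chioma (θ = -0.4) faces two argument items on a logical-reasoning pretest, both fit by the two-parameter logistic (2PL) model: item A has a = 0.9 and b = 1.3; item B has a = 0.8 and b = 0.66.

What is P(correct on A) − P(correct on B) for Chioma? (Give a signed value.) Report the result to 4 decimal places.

-0.1219

P(θ) = 1 / (1 + exp(−a(θ − b)))
P_A = 0.1780
P_B = 0.2999
P_A − P_B = -0.1219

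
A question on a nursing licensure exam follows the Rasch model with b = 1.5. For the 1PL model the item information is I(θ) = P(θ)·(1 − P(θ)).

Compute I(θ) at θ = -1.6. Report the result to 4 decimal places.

P = 1/(1+e^{3.1000}) = 0.0431
P(1−P) = 0.0431 × 0.9569 = 0.0412
I = P(1−P) = 0.04125

0.0412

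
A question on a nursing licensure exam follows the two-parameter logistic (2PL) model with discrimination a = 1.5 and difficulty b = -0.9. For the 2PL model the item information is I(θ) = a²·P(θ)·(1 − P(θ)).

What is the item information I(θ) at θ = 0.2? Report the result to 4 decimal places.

0.3041

P = 1/(1+e^{-1.6500}) = 0.8389
P(1−P) = 0.8389 × 0.1611 = 0.1352
I = a² × P(1−P) = 1.5² × 0.1352 = 0.30409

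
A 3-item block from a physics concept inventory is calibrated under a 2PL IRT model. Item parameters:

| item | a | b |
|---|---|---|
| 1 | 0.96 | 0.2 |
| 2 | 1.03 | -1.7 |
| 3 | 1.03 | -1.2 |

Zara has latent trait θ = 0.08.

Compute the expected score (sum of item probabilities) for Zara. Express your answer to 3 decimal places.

P(θ) = 1 / (1 + exp(−a(θ − b)))
P_1 = 1/(1+e^{0.1152}) = 0.4712
P_2 = 1/(1+e^{-1.8334}) = 0.8622
P_3 = 1/(1+e^{-1.3184}) = 0.7889
E[score] = 0.4712 + 0.8622 + 0.7889 = 2.1223

2.122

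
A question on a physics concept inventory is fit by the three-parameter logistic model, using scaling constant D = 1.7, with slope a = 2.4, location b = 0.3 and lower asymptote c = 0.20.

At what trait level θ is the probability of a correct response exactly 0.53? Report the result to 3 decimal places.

P(θ) = c + (1 − c) · 1 / (1 + exp(−D·a(θ − b)))
Remove guessing floor: (0.53 − 0.20)/(1 − 0.20) = 0.4125
logit = ln(0.4125/0.5875) = -0.3536
θ = b + logit/(1.7·a) = 0.3 + (-0.3536)/4.0800 = 0.2133

0.213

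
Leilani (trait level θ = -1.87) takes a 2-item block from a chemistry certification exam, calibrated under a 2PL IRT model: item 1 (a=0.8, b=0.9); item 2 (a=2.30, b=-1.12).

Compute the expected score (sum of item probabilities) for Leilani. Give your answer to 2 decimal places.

0.25

P(θ) = 1 / (1 + exp(−a(θ − b)))
P_1 = 1/(1+e^{2.2160}) = 0.0983
P_2 = 1/(1+e^{1.7250}) = 0.1512
E[score] = 0.0983 + 0.1512 = 0.2496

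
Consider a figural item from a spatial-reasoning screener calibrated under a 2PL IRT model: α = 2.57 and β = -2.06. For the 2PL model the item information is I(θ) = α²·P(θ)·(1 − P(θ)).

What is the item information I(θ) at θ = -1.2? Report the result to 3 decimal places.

P = 1/(1+e^{-2.2102}) = 0.9012
P(1−P) = 0.9012 × 0.0988 = 0.0891
I = α² × P(1−P) = 2.57² × 0.0891 = 0.58829

0.588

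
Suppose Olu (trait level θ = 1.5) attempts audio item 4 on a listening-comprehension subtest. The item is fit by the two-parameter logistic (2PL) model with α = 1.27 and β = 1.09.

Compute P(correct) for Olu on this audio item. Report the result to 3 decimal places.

0.627

P(θ) = 1 / (1 + exp(−α(θ − β)))
Exponent: 1.27 × (1.5 − 1.09) = 0.5207
1/(1 + e^{-0.5207}) = 0.6273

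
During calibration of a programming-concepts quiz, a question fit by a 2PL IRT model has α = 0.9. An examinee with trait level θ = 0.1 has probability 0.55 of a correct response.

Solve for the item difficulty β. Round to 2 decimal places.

P(θ) = 1 / (1 + exp(−α(θ − β)))
logit(0.55) = ln(0.55/0.45) = 0.2007
β = θ − logit/(α) = 0.1 − 0.2007/0.9000 = -0.1230

-0.12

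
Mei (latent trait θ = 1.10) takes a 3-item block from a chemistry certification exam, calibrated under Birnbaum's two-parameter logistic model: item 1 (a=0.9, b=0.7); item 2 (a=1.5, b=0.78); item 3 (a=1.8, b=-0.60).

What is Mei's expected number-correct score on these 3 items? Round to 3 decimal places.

P(θ) = 1 / (1 + exp(−a(θ − b)))
P_1 = 1/(1+e^{-0.3600}) = 0.5890
P_2 = 1/(1+e^{-0.4800}) = 0.6177
P_3 = 1/(1+e^{-3.0600}) = 0.9552
E[score] = 0.5890 + 0.6177 + 0.9552 = 2.1620

2.162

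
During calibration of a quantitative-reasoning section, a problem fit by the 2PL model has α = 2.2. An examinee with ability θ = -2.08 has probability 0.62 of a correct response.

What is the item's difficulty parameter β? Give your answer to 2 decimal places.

-2.30

P(θ) = 1 / (1 + exp(−α(θ − β)))
logit(0.62) = ln(0.62/0.38) = 0.4895
β = θ − logit/(α) = -2.08 − 0.4895/2.2000 = -2.3025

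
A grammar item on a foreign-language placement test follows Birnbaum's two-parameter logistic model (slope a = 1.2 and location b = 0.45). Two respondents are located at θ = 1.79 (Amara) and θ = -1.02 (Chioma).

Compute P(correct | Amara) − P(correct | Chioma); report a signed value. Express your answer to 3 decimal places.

P(θ) = 1 / (1 + exp(−a(θ − b)))
P(Amara) = 0.8331  [exponent 1.6080]
P(Chioma) = 0.1463  [exponent -1.7640]
Difference = 0.8331 − 0.1463 = 0.6868

0.687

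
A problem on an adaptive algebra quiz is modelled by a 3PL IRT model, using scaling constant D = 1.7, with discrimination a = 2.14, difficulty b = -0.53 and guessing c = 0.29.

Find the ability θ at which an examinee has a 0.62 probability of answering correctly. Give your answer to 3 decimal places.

P(θ) = c + (1 − c) · 1 / (1 + exp(−D·a(θ − b)))
Remove guessing floor: (0.62 − 0.29)/(1 − 0.29) = 0.4648
logit = ln(0.4648/0.5352) = -0.1411
θ = b + logit/(1.7·a) = -0.53 + (-0.1411)/3.6380 = -0.5688

-0.569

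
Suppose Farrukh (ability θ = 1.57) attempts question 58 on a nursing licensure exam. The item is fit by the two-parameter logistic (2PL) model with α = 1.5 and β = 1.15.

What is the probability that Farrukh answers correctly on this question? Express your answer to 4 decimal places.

P(θ) = 1 / (1 + exp(−α(θ − β)))
Exponent: 1.5 × (1.57 − 1.15) = 0.6300
1/(1 + e^{-0.6300}) = 0.6525

0.6525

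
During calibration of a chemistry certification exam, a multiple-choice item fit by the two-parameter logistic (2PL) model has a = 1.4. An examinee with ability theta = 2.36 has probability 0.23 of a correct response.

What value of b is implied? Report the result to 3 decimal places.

P(theta) = 1 / (1 + exp(−a(theta − b)))
logit(0.23) = ln(0.23/0.77) = -1.2083
b = theta − logit/(a) = 2.36 − (-1.2083)/1.4000 = 3.2231

3.223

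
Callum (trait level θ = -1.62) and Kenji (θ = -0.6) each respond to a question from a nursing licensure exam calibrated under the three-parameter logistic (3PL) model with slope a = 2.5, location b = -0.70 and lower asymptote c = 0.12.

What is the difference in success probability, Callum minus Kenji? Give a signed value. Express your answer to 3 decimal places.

P(θ) = c + (1 − c) · 1 / (1 + exp(−a(θ − b)))
P(Callum) = 0.2002  [exponent -2.3000]
P(Kenji) = 0.6147  [exponent 0.2500]
Difference = 0.2002 − 0.6147 = -0.4145

-0.415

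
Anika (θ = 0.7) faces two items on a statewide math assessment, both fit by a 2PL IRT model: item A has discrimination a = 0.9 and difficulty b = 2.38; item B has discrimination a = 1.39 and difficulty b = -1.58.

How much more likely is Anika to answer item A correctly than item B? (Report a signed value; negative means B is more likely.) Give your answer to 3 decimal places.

P(θ) = 1 / (1 + exp(−a(θ − b)))
P_A = 0.1806
P_B = 0.9597
P_A − P_B = -0.7790

-0.779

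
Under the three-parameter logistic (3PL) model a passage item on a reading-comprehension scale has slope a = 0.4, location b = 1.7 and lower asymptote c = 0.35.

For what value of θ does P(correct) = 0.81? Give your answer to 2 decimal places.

P(θ) = c + (1 − c) · 1 / (1 + exp(−a(θ − b)))
Remove guessing floor: (0.81 − 0.35)/(1 − 0.35) = 0.7077
logit = ln(0.7077/0.2923) = 0.8842
θ = b + logit/(a) = 1.7 + 0.8842/0.4000 = 3.9105

3.91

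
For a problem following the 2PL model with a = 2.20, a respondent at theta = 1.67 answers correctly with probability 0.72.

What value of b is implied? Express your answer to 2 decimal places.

P(theta) = 1 / (1 + exp(−a(theta − b)))
logit(0.72) = ln(0.72/0.28) = 0.9445
b = theta − logit/(a) = 1.67 − 0.9445/2.2000 = 1.2407

1.24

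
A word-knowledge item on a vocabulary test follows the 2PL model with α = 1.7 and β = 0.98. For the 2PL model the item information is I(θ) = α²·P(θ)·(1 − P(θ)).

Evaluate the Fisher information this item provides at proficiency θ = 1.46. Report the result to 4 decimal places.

0.6144

P = 1/(1+e^{-0.8160}) = 0.6934
P(1−P) = 0.6934 × 0.3066 = 0.2126
I = α² × P(1−P) = 1.7² × 0.2126 = 0.61442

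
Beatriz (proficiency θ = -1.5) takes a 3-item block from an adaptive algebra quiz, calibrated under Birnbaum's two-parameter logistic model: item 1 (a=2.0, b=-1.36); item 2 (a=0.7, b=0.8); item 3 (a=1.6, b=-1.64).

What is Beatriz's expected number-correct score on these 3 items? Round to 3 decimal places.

P(θ) = 1 / (1 + exp(−a(θ − b)))
P_1 = 1/(1+e^{0.2800}) = 0.4305
P_2 = 1/(1+e^{1.6100}) = 0.1666
P_3 = 1/(1+e^{-0.2240}) = 0.5558
E[score] = 0.4305 + 0.1666 + 0.5558 = 1.1528

1.153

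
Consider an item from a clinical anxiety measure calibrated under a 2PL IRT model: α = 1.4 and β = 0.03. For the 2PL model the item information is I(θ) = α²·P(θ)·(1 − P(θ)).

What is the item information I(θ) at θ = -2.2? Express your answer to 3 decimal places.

P = 1/(1+e^{3.1220}) = 0.0422
P(1−P) = 0.0422 × 0.9578 = 0.0404
I = α² × P(1−P) = 1.4² × 0.0404 = 0.07924

0.079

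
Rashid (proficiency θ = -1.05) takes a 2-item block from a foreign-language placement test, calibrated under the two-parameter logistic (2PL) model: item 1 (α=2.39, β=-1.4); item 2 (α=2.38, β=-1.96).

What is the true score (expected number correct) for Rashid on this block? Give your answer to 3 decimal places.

P(θ) = 1 / (1 + exp(−α(θ − β)))
P_1 = 1/(1+e^{-0.8365}) = 0.6977
P_2 = 1/(1+e^{-2.1658}) = 0.8971
E[score] = 0.6977 + 0.8971 = 1.5949

1.595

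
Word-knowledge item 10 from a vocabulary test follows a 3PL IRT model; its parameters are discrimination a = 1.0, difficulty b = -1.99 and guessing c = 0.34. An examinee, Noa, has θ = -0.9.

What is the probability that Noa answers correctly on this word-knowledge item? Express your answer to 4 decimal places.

P(θ) = c + (1 − c) · 1 / (1 + exp(−a(θ − b)))
Exponent: 1.0 × (-0.9 − (-1.99)) = 1.0900
1/(1 + e^{-1.0900}) = 0.7484
P = 0.34 + 0.66 × 0.7484 = 0.8339

0.8339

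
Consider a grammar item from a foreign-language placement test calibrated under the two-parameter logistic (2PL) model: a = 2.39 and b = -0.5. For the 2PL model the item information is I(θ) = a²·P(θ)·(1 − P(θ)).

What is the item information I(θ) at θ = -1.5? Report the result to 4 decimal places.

P = 1/(1+e^{2.3900}) = 0.0839
P(1−P) = 0.0839 × 0.9161 = 0.0769
I = a² × P(1−P) = 2.39² × 0.0769 = 0.43922

0.4392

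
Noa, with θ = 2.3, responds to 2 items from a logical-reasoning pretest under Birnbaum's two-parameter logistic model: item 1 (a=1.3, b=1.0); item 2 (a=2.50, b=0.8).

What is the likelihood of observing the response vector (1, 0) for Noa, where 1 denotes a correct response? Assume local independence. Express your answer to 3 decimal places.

P(θ) = 1 / (1 + exp(−a(θ − b)))
P_1 = 1/(1+e^{-1.6900}) = 0.8442
P_2 = 1/(1+e^{-3.7500}) = 0.9770
L = P_1 × (1−P_2) = 0.8442 × 0.0230 = 0.01940

0.019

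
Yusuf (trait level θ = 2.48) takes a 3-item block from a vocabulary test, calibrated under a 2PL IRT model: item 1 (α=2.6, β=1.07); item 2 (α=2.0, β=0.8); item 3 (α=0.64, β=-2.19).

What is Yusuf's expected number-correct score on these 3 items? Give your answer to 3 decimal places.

P(θ) = 1 / (1 + exp(−α(θ − β)))
P_1 = 1/(1+e^{-3.6660}) = 0.9751
P_2 = 1/(1+e^{-3.3600}) = 0.9664
P_3 = 1/(1+e^{-2.9888}) = 0.9521
E[score] = 0.9751 + 0.9664 + 0.9521 = 2.8936

2.894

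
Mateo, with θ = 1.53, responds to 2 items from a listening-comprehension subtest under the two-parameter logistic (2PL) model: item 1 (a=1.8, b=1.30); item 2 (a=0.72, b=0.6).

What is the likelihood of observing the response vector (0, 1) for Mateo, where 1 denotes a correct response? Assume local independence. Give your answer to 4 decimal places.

0.2632

P(θ) = 1 / (1 + exp(−a(θ − b)))
P_1 = 1/(1+e^{-0.4140}) = 0.6020
P_2 = 1/(1+e^{-0.6696}) = 0.6614
L = (1−P_1) × P_2 = 0.3980 × 0.6614 = 0.26321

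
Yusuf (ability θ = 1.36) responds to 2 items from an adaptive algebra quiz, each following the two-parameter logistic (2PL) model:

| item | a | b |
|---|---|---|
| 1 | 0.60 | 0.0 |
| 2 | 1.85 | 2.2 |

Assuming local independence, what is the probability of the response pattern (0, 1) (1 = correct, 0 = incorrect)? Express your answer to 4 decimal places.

0.0535

P(θ) = 1 / (1 + exp(−a(θ − b)))
P_1 = 1/(1+e^{-0.8160}) = 0.6934
P_2 = 1/(1+e^{1.5540}) = 0.1745
L = (1−P_1) × P_2 = 0.3066 × 0.1745 = 0.05351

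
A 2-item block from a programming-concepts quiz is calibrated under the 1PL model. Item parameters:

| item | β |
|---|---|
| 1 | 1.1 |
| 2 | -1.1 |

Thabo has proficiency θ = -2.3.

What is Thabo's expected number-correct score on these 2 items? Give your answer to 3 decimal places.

0.264

P(θ) = 1 / (1 + exp(−(θ − β)))
P_1 = 1/(1+e^{3.4000}) = 0.0323
P_2 = 1/(1+e^{1.2000}) = 0.2315
E[score] = 0.0323 + 0.2315 = 0.2638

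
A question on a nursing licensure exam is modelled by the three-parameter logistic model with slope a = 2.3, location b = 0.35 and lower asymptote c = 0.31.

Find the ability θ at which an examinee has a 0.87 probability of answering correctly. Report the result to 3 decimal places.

0.985

P(θ) = c + (1 − c) · 1 / (1 + exp(−a(θ − b)))
Remove guessing floor: (0.87 − 0.31)/(1 − 0.31) = 0.8116
logit = ln(0.8116/0.1884) = 1.4604
θ = b + logit/(a) = 0.35 + 1.4604/2.3000 = 0.9850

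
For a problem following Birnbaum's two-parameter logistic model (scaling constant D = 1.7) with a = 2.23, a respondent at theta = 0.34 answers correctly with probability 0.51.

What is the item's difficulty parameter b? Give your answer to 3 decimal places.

0.329

P(theta) = 1 / (1 + exp(−D·a(theta − b)))
logit(0.51) = ln(0.51/0.49) = 0.0400
b = theta − logit/(1.7·a) = 0.34 − 0.0400/3.7910 = 0.3294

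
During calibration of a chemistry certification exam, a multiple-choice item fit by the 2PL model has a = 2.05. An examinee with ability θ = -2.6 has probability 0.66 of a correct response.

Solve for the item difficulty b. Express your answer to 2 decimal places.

-2.92

P(θ) = 1 / (1 + exp(−a(θ − b)))
logit(0.66) = ln(0.66/0.34) = 0.6633
b = θ − logit/(a) = -2.6 − 0.6633/2.0500 = -2.9236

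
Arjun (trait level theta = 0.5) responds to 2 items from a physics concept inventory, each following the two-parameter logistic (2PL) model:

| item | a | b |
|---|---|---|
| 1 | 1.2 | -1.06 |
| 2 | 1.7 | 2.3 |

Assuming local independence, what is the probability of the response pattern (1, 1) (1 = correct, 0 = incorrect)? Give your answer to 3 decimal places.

0.039

P(theta) = 1 / (1 + exp(−a(theta − b)))
P_1 = 1/(1+e^{-1.8720}) = 0.8667
P_2 = 1/(1+e^{3.0600}) = 0.0448
L = P_1 × P_2 = 0.8667 × 0.0448 = 0.03882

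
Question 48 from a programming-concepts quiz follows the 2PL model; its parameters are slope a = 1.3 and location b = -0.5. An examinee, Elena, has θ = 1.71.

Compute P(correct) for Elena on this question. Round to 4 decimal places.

0.9465

P(θ) = 1 / (1 + exp(−a(θ − b)))
Exponent: 1.3 × (1.71 − (-0.5)) = 2.8730
1/(1 + e^{-2.8730}) = 0.9465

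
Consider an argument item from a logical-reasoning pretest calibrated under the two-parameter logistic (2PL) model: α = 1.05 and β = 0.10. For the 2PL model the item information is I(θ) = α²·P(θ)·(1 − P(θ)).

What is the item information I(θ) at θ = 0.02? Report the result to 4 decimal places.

P = 1/(1+e^{0.0840}) = 0.4790
P(1−P) = 0.4790 × 0.5210 = 0.2496
I = α² × P(1−P) = 1.05² × 0.2496 = 0.27514

0.2751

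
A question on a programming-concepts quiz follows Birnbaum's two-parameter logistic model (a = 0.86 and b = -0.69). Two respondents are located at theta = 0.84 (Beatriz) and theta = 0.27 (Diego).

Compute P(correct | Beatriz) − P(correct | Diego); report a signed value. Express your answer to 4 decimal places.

0.0931

P(theta) = 1 / (1 + exp(−a(theta − b)))
P(Beatriz) = 0.7885  [exponent 1.3158]
P(Diego) = 0.6954  [exponent 0.8256]
Difference = 0.7885 − 0.6954 = 0.0931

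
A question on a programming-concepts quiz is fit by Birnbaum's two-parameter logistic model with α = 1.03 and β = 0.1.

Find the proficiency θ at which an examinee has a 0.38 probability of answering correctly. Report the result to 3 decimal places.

P(θ) = 1 / (1 + exp(−α(θ − β)))
logit = ln(0.3800/0.6200) = -0.4895
θ = β + logit/(α) = 0.1 + (-0.4895)/1.0300 = -0.3753

-0.375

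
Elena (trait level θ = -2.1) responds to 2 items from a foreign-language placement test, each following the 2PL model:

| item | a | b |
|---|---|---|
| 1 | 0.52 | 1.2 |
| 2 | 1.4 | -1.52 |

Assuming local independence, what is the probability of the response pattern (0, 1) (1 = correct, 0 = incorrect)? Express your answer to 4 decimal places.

0.2606

P(θ) = 1 / (1 + exp(−a(θ − b)))
P_1 = 1/(1+e^{1.7160}) = 0.1524
P_2 = 1/(1+e^{0.8120}) = 0.3075
L = (1−P_1) × P_2 = 0.8476 × 0.3075 = 0.26061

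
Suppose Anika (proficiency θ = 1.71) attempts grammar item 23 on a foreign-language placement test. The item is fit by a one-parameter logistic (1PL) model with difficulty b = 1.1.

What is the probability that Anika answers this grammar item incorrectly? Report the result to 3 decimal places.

P(θ) = 1 / (1 + exp(−(θ − b)))
Exponent: (1.71 − 1.1) = 0.6100
1/(1 + e^{-0.6100}) = 0.6479
P = 0.6479
P(incorrect) = 1 − 0.6479 = 0.3521

0.352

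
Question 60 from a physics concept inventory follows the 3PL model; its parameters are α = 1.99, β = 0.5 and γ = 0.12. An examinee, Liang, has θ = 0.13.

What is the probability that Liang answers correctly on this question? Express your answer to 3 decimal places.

0.405

P(θ) = γ + (1 − γ) · 1 / (1 + exp(−α(θ − β)))
Exponent: 1.99 × (0.13 − 0.5) = -0.7363
1/(1 + e^{0.7363}) = 0.3238
P = 0.12 + 0.88 × 0.3238 = 0.4050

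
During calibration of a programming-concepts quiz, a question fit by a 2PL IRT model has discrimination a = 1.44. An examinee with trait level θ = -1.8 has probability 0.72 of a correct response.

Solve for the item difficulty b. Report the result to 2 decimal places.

P(θ) = 1 / (1 + exp(−a(θ − b)))
logit(0.72) = ln(0.72/0.28) = 0.9445
b = θ − logit/(a) = -1.8 − 0.9445/1.4400 = -2.4559

-2.46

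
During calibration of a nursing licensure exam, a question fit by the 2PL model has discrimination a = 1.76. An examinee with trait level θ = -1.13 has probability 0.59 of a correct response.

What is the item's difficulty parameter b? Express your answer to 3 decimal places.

P(θ) = 1 / (1 + exp(−a(θ − b)))
logit(0.59) = ln(0.59/0.41) = 0.3640
b = θ − logit/(a) = -1.13 − 0.3640/1.7600 = -1.3368

-1.337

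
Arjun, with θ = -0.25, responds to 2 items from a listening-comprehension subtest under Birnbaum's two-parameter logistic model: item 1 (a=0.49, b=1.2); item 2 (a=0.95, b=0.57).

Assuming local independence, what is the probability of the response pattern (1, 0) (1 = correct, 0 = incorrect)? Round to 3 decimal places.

P(θ) = 1 / (1 + exp(−a(θ − b)))
P_1 = 1/(1+e^{0.7105}) = 0.3295
P_2 = 1/(1+e^{0.7790}) = 0.3145
L = P_1 × (1−P_2) = 0.3295 × 0.6855 = 0.22585

0.226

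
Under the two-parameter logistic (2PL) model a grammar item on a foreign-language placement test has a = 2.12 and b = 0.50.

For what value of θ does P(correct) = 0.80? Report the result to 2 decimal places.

P(θ) = 1 / (1 + exp(−a(θ − b)))
logit = ln(0.8000/0.2000) = 1.3863
θ = b + logit/(a) = 0.50 + 1.3863/2.1200 = 1.1539

1.15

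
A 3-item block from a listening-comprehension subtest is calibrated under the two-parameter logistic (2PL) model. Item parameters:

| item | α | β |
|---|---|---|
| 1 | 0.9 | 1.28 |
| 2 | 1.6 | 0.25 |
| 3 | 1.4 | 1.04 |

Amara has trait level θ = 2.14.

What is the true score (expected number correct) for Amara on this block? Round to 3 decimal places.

P(θ) = 1 / (1 + exp(−α(θ − β)))
P_1 = 1/(1+e^{-0.7740}) = 0.6844
P_2 = 1/(1+e^{-3.0240}) = 0.9536
P_3 = 1/(1+e^{-1.5400}) = 0.8235
E[score] = 0.6844 + 0.9536 + 0.8235 = 2.4615

2.461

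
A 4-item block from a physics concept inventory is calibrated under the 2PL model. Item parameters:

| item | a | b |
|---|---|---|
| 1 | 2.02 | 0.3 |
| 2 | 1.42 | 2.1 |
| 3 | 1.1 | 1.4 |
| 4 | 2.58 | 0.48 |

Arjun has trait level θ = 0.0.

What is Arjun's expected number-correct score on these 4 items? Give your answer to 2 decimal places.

P(θ) = 1 / (1 + exp(−a(θ − b)))
P_1 = 1/(1+e^{0.6060}) = 0.3530
P_2 = 1/(1+e^{2.9820}) = 0.0482
P_3 = 1/(1+e^{1.5400}) = 0.1765
P_4 = 1/(1+e^{1.2384}) = 0.2247
E[score] = 0.3530 + 0.0482 + 0.1765 + 0.2247 = 0.8025

0.80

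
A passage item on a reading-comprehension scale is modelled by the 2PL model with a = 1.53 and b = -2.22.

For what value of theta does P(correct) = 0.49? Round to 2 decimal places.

-2.25

P(theta) = 1 / (1 + exp(−a(theta − b)))
logit = ln(0.4900/0.5100) = -0.0400
theta = b + logit/(a) = -2.22 + (-0.0400)/1.5300 = -2.2461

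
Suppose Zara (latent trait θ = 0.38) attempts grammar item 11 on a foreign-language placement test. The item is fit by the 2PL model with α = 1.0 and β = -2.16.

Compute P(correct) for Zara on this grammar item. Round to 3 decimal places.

0.927

P(θ) = 1 / (1 + exp(−α(θ − β)))
Exponent: 1.0 × (0.38 − (-2.16)) = 2.5400
1/(1 + e^{-2.5400}) = 0.9269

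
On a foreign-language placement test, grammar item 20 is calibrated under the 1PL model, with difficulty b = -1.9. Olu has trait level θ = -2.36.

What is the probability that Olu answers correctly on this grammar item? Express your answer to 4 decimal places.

0.3870

P(θ) = 1 / (1 + exp(−(θ − b)))
Exponent: (-2.36 − (-1.9)) = -0.4600
1/(1 + e^{0.4600}) = 0.3870
P = 0.3870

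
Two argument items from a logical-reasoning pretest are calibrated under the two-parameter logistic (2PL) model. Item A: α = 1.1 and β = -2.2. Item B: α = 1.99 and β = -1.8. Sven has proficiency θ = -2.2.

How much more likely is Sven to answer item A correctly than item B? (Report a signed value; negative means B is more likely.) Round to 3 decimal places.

0.189

P(θ) = 1 / (1 + exp(−α(θ − β)))
P_A = 0.5000
P_B = 0.3109
P_A − P_B = 0.1891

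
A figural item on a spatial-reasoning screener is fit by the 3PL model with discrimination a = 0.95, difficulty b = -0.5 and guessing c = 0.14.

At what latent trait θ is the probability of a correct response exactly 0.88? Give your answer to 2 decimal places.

1.41

P(θ) = c + (1 − c) · 1 / (1 + exp(−a(θ − b)))
Remove guessing floor: (0.88 − 0.14)/(1 − 0.14) = 0.8605
logit = ln(0.8605/0.1395) = 1.8192
θ = b + logit/(a) = -0.5 + 1.8192/0.9500 = 1.4149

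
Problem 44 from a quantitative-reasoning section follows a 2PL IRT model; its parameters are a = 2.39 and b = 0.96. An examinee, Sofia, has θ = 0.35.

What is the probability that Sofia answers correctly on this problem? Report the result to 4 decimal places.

P(θ) = 1 / (1 + exp(−a(θ − b)))
Exponent: 2.39 × (0.35 − 0.96) = -1.4579
1/(1 + e^{1.4579}) = 0.1888

0.1888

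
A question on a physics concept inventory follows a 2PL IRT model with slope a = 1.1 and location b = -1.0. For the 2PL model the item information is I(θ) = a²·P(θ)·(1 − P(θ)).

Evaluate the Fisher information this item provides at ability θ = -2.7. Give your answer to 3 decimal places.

0.140

P = 1/(1+e^{1.8700}) = 0.1335
P(1−P) = 0.1335 × 0.8665 = 0.1157
I = a² × P(1−P) = 1.1² × 0.1157 = 0.14001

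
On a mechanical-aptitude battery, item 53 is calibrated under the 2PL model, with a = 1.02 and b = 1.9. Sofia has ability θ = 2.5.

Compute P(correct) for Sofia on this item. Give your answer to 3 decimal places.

P(θ) = 1 / (1 + exp(−a(θ − b)))
Exponent: 1.02 × (2.5 − 1.9) = 0.6120
1/(1 + e^{-0.6120}) = 0.6484

0.648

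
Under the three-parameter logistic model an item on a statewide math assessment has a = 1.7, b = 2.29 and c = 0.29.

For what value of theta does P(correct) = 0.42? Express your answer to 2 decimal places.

1.41

P(theta) = c + (1 − c) · 1 / (1 + exp(−a(theta − b)))
Remove guessing floor: (0.42 − 0.29)/(1 − 0.29) = 0.1831
logit = ln(0.1831/0.8169) = -1.4955
theta = b + logit/(a) = 2.29 + (-1.4955)/1.7000 = 1.4103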